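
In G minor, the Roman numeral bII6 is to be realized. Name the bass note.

C

bII in G minor has root Ab; the chord is Ab-C-Eb.
The figure 6 means first inversion — the third is in the bass.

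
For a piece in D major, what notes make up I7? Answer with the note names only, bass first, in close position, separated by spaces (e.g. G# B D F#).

D F# A C#

The numeral's case and figure indicate a major seventh chord. In D major its root, the first degree, is D.
Stacking thirds from D gives D-F#-A-C#.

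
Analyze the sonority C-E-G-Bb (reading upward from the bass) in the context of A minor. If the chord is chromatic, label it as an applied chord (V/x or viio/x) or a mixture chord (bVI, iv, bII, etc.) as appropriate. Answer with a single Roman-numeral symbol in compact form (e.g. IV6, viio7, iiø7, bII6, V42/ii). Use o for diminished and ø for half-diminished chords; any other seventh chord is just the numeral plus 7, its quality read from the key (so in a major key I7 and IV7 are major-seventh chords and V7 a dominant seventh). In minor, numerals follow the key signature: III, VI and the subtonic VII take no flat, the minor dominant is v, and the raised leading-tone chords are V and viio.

The pitches C-E-G-Bb form a dominant seventh chord rooted on C.
C is not a diatonic chord root with this quality in A minor, but it lies a perfect fifth above F (VI), so the chord functions as an applied dominant of VI.

V7/VI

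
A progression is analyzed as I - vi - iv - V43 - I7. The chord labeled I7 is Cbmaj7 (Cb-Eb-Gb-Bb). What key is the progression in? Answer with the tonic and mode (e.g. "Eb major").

Cb major

I7 is given as Cb-Eb-Gb-Bb — a major seventh chord with root Cb.
If Cb is scale degree 1 and the mode makes that degree carry a major seventh chord, the tonic is Cb and the mode is major.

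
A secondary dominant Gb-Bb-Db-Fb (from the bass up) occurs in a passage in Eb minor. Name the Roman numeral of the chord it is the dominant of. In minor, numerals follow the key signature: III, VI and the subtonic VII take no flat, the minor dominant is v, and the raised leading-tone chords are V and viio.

The chord is a dominant seventh chord on Gb.
A dominant resolves down a perfect fifth: Gb → Cb. In Eb minor, Cb is scale degree 6, i.e. VI.

VI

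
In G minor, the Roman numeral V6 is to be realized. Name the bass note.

F#

V in G minor has root D; the chord is D-F#-A.
The figure 6 means first inversion — the third is in the bass.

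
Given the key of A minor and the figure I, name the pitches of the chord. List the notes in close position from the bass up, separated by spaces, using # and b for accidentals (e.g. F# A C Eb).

A C# E

Scale degree 1 in A minor is A; here the chord built on it is altered to a major triad. I is the major tonic (Picardy third), borrowed from the parallel major.
So the chord is A-C#-E.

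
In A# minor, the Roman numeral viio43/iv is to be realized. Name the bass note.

G#

The applied chord viio43/iv is rooted on C##: C##-E#-G#-B.
The figure 43 means second inversion — the fifth is in the bass.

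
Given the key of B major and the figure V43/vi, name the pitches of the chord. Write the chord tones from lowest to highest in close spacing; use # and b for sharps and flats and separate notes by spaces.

The slash means an applied dominant: we want the dominant of vi. In B major, vi is G# minor, and its dominant is built on D#.
Building a dominant seventh chord on D# gives D#-F##-A#-C#.
The figured bass 43 indicates second inversion, placing the fifth (A#) in the bass: A#-C#-D#-F##.

A# C# D# F##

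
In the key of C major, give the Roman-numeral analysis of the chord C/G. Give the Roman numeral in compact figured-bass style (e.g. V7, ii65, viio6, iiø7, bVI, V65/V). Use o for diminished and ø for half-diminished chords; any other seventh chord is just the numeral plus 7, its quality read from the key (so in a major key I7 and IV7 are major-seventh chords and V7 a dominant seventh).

I64

Stacked in thirds the chord is C-E-G: a major triad on C.
C is scale degree 1 in C major, and a major triad on that degree is written I.
With G in the bass the chord is in second inversion, so the figured bass is 64.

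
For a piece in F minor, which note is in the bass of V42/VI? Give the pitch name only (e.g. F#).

The applied chord V42/VI is rooted on Ab: Ab-C-Eb-Gb.
The figure 42 means third inversion — the seventh is in the bass.

Gb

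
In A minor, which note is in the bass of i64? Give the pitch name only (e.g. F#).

i in A minor has root A; the chord is A-C-E.
The figure 64 means second inversion — the fifth is in the bass.

E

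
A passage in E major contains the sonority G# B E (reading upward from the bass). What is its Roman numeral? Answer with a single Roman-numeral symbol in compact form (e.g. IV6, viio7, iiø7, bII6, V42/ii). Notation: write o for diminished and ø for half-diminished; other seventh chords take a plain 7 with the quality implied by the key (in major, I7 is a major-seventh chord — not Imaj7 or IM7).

Stacked in thirds the chord is E-G#-B: a major triad on E.
In E major, E is the tonic; the diatonic major triad there is I.
With G# in the bass the chord is in first inversion, so the figured bass is 6.

I6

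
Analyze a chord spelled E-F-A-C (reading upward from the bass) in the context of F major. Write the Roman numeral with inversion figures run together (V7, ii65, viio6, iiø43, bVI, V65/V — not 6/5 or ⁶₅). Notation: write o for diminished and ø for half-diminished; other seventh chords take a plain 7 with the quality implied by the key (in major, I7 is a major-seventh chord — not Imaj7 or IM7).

I42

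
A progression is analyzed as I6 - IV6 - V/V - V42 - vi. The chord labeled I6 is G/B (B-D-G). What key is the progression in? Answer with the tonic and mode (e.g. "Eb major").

G major

I6 is given as B-D-G — a major triad with root G.
If G is scale degree 1 and the mode makes that degree carry a major triad, the tonic is G and the mode is major.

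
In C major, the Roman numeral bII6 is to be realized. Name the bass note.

bII in C major has root Db; the chord is Db-F-Ab.
The figure 6 means first inversion — the third is in the bass.

F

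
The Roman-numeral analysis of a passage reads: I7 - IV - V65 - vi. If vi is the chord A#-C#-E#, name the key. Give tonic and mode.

C# major

vi is given as A#-C#-E# — a minor triad with root A#.
If A# is scale degree 6 and the mode makes that degree carry a minor triad, the tonic is C# and the mode is major.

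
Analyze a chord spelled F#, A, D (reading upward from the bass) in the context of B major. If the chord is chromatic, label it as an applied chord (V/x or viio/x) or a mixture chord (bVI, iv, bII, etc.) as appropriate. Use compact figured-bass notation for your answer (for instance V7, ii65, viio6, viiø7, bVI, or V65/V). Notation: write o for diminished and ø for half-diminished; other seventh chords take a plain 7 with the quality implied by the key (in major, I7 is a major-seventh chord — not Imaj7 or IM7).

bIII6

Stacked in thirds the chord is D-F#-A: a major triad on D.
D is the lowered third degree of B major (diatonic 3 would be D#). This is a major triad on the lowered third degree, borrowed from the parallel minor.
With F# in the bass the chord is in first inversion, so the figured bass is 6.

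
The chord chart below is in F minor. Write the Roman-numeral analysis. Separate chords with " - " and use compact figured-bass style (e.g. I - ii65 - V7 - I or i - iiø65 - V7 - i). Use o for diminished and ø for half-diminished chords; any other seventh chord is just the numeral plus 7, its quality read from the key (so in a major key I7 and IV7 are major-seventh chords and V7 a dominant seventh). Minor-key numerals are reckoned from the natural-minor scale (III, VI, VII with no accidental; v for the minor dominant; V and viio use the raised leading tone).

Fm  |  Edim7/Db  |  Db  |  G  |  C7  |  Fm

i - viio42 - VI - V/V - V7 - i

Fm: root F is the tonic; minor triad there is i.
Edim7/Db has root E, degree 7 in F minor, so viio42.
Db: root Db is the submediant; major triad there is VI.
G is the secondary dominant of V (major triad on G): V/V.
C7 has root C, degree 5 in F minor, so V7.
Fm: root F is the tonic; minor triad there is i.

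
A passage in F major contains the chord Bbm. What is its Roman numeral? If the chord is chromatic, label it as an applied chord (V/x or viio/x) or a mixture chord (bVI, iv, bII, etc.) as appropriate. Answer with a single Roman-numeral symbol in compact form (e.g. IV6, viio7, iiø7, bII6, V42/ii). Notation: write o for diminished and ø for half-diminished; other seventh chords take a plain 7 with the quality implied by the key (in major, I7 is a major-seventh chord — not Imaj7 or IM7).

Stacked in thirds the chord is Bb-Db-F: a minor triad on Bb.
Bb is the fourth degree of F major. This is the minor subdominant, borrowed from the parallel minor.

iv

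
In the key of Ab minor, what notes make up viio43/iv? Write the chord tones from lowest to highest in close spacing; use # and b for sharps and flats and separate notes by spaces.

Gb Bbb C Eb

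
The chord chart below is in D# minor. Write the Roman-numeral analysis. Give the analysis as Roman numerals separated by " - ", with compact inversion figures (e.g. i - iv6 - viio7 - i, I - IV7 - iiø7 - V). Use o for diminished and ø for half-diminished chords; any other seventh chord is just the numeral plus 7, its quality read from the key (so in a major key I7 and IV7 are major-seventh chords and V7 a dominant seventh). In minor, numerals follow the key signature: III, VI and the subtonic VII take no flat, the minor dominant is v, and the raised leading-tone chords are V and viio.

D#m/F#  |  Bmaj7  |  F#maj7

D#m/F#: root D# is the tonic; minor triad there is i6.
Bmaj7: major seventh chord on B = scale degree 6 → VI7.
F#maj7: major seventh chord on F# = scale degree 3 → III7.

i6 - VI7 - III7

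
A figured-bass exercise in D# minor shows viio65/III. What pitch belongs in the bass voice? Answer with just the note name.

G#

The applied chord viio65/III is rooted on E#: E#-G#-B-D.
The figure 65 means first inversion — the third is in the bass.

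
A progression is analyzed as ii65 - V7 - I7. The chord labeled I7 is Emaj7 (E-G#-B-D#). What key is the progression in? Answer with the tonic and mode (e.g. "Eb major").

The chord Emaj7 is a major seventh chord rooted on E; its label is I7.
If E is scale degree 1 and the mode makes that degree carry a major seventh chord, the tonic is E and the mode is major.

E major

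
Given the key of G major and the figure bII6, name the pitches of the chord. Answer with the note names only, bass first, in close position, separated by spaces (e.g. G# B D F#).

Scale degree 2 in G major is A; lowering it a half step gives Ab. bII6 is the Neapolitan sixth — a major triad on the lowered second degree, here in its customary first inversion.
So the chord is Ab-C-Eb, a major triad.
The figured bass 6 indicates first inversion, placing the third (C) in the bass: C-Eb-Ab.

C Eb Ab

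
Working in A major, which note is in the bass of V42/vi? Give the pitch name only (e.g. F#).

B

The applied chord V42/vi is rooted on C#: C#-E#-G#-B.
The figure 42 means third inversion — the seventh is in the bass.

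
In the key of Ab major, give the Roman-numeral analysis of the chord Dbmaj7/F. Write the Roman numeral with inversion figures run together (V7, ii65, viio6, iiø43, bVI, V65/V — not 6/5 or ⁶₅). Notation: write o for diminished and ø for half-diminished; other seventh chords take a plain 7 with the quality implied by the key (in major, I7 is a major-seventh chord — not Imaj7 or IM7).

IV65

The pitches Db-F-Ab-C form a major seventh chord rooted on Db.
Db is scale degree 4 in Ab major, and a major seventh chord on that degree is written IV7.
With F in the bass the chord is in first inversion, so the figured bass is 65.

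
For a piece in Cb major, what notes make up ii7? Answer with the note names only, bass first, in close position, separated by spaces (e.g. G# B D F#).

Db Fb Ab Cb

In Cb major, the supertonic is Db, and the diatonic chord built there is a minor seventh chord.
That chord is spelled Db-Fb-Ab-Cb.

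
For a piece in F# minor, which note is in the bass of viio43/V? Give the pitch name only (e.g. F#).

The applied chord viio43/V is rooted on B#: B#-D#-F#-A.
The figure 43 means second inversion — the fifth is in the bass.

F#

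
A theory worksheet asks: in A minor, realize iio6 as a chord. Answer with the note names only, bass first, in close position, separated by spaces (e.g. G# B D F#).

D F B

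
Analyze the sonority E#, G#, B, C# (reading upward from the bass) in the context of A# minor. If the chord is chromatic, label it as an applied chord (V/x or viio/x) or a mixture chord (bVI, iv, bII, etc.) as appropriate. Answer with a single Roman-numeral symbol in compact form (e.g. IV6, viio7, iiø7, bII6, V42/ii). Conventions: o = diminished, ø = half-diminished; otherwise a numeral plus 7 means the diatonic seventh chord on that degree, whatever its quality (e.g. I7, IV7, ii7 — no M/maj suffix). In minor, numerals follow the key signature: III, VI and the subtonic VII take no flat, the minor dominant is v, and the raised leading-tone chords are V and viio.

The pitches C#-E#-G#-B form a dominant seventh chord rooted on C#.
C# is not a diatonic chord root with this quality in A# minor, but it lies a perfect fifth above F# (VI), so the chord functions as an applied dominant of VI.
With E# in the bass the chord is in first inversion, so the figured bass is 65.

V65/VI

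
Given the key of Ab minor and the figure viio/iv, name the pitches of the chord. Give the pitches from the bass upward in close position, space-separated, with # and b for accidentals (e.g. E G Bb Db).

C Eb Gb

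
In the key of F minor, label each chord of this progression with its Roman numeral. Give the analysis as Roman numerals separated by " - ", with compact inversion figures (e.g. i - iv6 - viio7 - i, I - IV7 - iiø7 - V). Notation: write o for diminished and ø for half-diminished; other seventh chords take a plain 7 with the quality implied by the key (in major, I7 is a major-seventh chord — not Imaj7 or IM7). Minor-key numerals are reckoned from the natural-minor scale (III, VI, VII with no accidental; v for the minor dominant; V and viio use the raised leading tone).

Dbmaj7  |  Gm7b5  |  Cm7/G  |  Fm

Dbmaj7: major seventh chord on Db = scale degree 6 → VI7.
Gm7b5 has root G, degree 2 in F minor, so iiø7.
Cm7/G has root C, degree 5 in F minor, so v43.
Fm: root F is the tonic; minor triad there is i.

VI7 - iiø7 - v43 - i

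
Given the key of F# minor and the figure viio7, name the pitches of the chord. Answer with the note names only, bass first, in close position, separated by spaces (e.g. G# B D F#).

E# G# B D

In F# minor, the leading-tone chord is built on the raised seventh degree, E#.
That chord is spelled E#-G#-B-D.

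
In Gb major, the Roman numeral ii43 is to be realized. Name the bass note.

ii in Gb major has root Ab; the chord is Ab-Cb-Eb-Gb.
The figure 43 means second inversion — the fifth is in the bass.

Eb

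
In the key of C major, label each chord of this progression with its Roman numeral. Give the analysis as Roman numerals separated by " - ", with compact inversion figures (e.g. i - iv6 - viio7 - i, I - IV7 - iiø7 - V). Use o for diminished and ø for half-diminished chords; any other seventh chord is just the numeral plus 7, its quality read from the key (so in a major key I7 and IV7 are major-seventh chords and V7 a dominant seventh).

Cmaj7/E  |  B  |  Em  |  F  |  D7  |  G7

Cmaj7/E: major seventh chord on C = scale degree 1 → I65.
B: chromatic; B is V of iii, so V/iii.
Em: root E is the mediant; minor triad there is iii.
F: major triad on F = scale degree 4 → IV.
D7: chromatic; D is V of V, so V7/V.
G7 has root G, degree 5 in C major, so V7.

I65 - V/iii - iii - IV - V7/V - V7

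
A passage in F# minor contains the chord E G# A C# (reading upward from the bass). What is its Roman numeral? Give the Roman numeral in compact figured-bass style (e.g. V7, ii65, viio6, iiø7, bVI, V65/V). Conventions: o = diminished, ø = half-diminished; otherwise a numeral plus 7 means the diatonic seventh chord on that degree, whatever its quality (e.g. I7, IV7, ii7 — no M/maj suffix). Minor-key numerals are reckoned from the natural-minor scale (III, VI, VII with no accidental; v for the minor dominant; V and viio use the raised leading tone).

The pitches A-C#-E-G# form a major seventh chord rooted on A.
A is scale degree 3 in F# minor, and a major seventh chord on that degree is written III7.
With E in the bass the chord is in second inversion, so the figured bass is 43.

III43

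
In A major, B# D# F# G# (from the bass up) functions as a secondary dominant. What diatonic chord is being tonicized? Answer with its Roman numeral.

iii

The chord is a dominant seventh chord on G#.
A dominant resolves down a perfect fifth: G# → C#. In A major, C# is scale degree 3, i.e. iii.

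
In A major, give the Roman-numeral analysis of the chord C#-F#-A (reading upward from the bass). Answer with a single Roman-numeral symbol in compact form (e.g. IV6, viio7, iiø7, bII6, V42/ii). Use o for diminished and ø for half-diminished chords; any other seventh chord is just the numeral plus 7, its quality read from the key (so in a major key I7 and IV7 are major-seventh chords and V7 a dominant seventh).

The pitches F#-A-C# form a minor triad rooted on F#.
In A major, F# is the submediant; the diatonic minor triad there is vi.
With C# in the bass the chord is in second inversion, so the figured bass is 64.

vi64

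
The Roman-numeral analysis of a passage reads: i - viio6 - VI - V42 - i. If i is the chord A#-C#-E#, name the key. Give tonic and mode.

The chord A#m is a minor triad rooted on A#; its label is i.
If A# is scale degree 1 and the mode makes that degree carry a minor triad, the tonic is A# and the mode is minor.

A# minor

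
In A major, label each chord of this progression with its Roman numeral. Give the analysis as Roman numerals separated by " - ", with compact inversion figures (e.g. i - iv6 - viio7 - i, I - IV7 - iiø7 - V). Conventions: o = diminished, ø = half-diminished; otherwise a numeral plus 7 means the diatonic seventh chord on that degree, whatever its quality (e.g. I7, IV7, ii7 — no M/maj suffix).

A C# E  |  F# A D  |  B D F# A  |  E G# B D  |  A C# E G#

A-C#-E: major triad on A = scale degree 1 → I.
F#-A-D: root D is the subdominant; major triad there is IV6.
B-D-F#-A: root B is the supertonic; minor seventh chord there is ii7.
E-G#-B-D: dominant seventh chord on E = scale degree 5 → V7.
A-C#-E-G# has root A, degree 1 in A major, so I7.

I - IV6 - ii7 - V7 - I7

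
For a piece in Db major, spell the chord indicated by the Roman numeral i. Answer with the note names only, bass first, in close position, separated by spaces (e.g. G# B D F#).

Db Fb Ab

i is the minor tonic, borrowed from the parallel minor. In Db major that root is Db.
So the chord is Db-Fb-Ab, a minor triad.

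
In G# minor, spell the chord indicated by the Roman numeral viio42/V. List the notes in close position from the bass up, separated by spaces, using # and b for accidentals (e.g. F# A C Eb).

The slash marks an applied leading-tone chord: viio of V. In G# minor, V is D#, so the leading tone to it is C##, a half step below.
Building a fully diminished seventh chord on C## gives C##-E#-G#-B.
The figured bass 42 indicates third inversion, placing the seventh (B) in the bass: B-C##-E#-G#.

B C## E# G#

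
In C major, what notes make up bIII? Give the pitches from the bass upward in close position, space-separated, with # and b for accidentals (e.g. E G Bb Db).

Eb G Bb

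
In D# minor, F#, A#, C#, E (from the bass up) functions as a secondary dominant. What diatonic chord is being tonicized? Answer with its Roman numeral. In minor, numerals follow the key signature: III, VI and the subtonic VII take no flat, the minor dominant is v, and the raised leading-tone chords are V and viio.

VI

The chord is a dominant seventh chord on F#.
A dominant resolves down a perfect fifth: F# → B. In D# minor, B is scale degree 6, i.e. VI.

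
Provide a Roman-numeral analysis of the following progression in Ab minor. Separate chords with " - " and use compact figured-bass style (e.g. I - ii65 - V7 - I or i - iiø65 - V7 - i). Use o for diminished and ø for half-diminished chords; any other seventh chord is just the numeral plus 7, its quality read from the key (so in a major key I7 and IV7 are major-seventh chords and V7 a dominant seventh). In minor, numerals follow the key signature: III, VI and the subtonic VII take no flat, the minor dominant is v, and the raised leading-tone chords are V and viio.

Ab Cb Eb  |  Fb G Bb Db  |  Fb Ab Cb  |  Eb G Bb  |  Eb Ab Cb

i - viio42 - VI - V - i64

Ab-Cb-Eb: minor triad on Ab = scale degree 1 → i.
Fb-G-Bb-Db: root G is the leading tone; fully diminished seventh chord there is viio42.
Fb-Ab-Cb: root Fb is the submediant; major triad there is VI.
Eb-G-Bb: major triad on Eb = scale degree 5 → V.
Eb-Ab-Cb: minor triad on Ab = scale degree 1 → i64.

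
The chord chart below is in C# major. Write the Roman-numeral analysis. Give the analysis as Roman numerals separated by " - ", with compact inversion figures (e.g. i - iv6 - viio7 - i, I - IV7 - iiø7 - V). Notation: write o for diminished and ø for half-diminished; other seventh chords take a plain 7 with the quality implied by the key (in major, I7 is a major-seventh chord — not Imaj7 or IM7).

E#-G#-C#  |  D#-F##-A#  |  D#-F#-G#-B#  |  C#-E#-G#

I6 - V/V - V43 - I

E#-G#-C# has root C#, degree 1 in C# major, so I6.
D#-F##-A#: a major triad on D#, the applied dominant of V → V/V.
D#-F#-G#-B#: root G# is the dominant; dominant seventh chord there is V43.
C#-E#-G#: major triad on C# = scale degree 1 → I.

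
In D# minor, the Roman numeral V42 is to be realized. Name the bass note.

G#

V in D# minor has root A#; the chord is A#-C##-E#-G#.
The figure 42 means third inversion — the seventh is in the bass.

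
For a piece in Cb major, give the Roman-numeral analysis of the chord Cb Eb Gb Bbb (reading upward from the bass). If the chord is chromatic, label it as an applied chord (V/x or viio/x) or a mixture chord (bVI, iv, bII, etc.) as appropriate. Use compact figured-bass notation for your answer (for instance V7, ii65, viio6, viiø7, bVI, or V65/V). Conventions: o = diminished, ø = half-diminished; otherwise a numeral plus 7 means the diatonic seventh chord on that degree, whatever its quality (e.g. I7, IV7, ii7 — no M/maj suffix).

The pitches Cb-Eb-Gb-Bbb form a dominant seventh chord rooted on Cb.
Cb is not a diatonic chord root with this quality in Cb major, but it lies a perfect fifth above Fb (IV), so the chord functions as an applied dominant of IV.

V7/IV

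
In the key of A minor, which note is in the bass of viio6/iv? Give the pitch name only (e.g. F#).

The applied chord viio6/iv is rooted on C#: C#-E-G.
The figure 6 means first inversion — the third is in the bass.

E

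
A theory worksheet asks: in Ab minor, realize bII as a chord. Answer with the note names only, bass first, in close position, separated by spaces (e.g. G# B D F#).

bII is the Neapolitan chord — a major triad on the lowered second degree. In Ab minor that root is Bbb.
So the chord is Bbb-Db-Fb.

Bbb Db Fb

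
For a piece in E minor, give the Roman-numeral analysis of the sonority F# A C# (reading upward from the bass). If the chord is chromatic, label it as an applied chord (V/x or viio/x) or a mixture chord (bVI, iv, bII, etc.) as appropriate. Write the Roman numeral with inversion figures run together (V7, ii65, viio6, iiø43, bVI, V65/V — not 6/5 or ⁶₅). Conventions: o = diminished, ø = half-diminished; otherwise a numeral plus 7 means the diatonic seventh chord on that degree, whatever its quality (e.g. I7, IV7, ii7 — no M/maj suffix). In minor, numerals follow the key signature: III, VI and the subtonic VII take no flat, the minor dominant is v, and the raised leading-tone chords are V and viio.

Stacked in thirds the chord is F#-A-C#: a minor triad on F#.
F# is the second degree of E minor. This is the minor supertonic, borrowed from the parallel major (the Dorian ii).

ii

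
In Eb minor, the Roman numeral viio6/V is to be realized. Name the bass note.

C

The applied chord viio6/V is rooted on A: A-C-Eb.
The figure 6 means first inversion — the third is in the bass.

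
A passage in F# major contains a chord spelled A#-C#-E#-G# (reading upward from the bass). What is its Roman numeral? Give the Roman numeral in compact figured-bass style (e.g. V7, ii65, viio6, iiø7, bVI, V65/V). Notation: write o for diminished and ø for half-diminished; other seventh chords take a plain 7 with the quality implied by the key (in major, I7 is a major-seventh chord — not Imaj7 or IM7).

Stacked in thirds the chord is A#-C#-E#-G#: a minor seventh chord on A#.
In F# major, A# is the mediant; the diatonic minor seventh chord there is iii7.

iii7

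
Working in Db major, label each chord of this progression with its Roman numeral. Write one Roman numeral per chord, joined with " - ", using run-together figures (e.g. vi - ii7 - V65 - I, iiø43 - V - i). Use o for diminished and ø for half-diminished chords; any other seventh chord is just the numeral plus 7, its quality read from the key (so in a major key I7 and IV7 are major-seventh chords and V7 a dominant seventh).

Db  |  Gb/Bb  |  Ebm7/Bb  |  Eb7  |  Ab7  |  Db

I - IV6 - ii43 - V7/V - V7 - I

Db has root Db, degree 1 in Db major, so I.
Gb/Bb has root Gb, degree 4 in Db major, so IV6.
Ebm7/Bb: root Eb is the supertonic; minor seventh chord there is ii43.
Eb7 is the secondary dominant of V (dominant seventh chord on Eb): V7/V.
Ab7: dominant seventh chord on Ab = scale degree 5 → V7.
Db: major triad on Db = scale degree 1 → I.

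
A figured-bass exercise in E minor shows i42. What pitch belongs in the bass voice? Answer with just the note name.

i in E minor has root E; the chord is E-G-B-D.
The figure 42 means third inversion — the seventh is in the bass.

D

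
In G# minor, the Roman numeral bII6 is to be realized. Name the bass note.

bII in G# minor has root A; the chord is A-C#-E.
The figure 6 means first inversion — the third is in the bass.

C#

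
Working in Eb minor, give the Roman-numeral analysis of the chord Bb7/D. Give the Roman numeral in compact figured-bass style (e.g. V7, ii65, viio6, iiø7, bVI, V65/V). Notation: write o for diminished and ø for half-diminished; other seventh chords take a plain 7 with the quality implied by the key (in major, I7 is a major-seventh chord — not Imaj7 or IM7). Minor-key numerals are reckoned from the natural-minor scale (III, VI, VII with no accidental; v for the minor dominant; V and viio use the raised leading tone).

Stacked in thirds the chord is Bb-D-F-Ab: a dominant seventh chord on Bb.
Bb is scale degree 5 in Eb minor, and a dominant seventh chord on that degree is written V7.
With D in the bass the chord is in first inversion, so the figured bass is 65.

V65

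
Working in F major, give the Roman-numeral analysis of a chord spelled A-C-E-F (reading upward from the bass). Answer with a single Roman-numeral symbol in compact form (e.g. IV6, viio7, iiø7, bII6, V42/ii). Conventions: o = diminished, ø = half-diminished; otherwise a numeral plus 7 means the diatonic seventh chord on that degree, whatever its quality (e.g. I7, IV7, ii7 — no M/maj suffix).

Stacked in thirds the chord is F-A-C-E: a major seventh chord on F.
F is scale degree 1 in F major, and a major seventh chord on that degree is written I7.
With A in the bass the chord is in first inversion, so the figured bass is 65.

I65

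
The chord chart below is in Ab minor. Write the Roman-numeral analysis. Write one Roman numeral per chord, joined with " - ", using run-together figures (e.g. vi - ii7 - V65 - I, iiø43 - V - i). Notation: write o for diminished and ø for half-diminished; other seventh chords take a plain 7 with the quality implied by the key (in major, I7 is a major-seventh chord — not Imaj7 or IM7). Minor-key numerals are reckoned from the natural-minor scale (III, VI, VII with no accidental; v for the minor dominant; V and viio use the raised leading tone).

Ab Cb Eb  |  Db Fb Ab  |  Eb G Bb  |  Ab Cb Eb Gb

i - iv - V - i7

Ab-Cb-Eb: root Ab is the tonic; minor triad there is i.
Db-Fb-Ab has root Db, degree 4 in Ab minor, so iv.
Eb-G-Bb has root Eb, degree 5 in Ab minor, so V.
Ab-Cb-Eb-Gb: root Ab is the tonic; minor seventh chord there is i7.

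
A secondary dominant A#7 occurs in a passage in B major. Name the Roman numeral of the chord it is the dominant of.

iii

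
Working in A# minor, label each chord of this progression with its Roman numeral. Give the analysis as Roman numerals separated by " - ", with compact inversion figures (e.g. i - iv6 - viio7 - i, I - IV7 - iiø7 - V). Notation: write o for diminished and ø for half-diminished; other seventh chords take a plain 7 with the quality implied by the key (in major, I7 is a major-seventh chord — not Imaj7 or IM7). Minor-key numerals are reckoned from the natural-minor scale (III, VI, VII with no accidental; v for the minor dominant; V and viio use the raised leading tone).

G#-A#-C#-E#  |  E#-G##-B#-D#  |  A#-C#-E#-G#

G#-A#-C#-E#: root A# is the tonic; minor seventh chord there is i42.
E#-G##-B#-D#: root E# is the dominant; dominant seventh chord there is V7.
A#-C#-E#-G# has root A#, degree 1 in A# minor, so i7.

i42 - V7 - i7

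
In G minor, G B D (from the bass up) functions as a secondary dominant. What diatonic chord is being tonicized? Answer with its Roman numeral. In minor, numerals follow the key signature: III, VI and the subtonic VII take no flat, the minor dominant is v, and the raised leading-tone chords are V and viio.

iv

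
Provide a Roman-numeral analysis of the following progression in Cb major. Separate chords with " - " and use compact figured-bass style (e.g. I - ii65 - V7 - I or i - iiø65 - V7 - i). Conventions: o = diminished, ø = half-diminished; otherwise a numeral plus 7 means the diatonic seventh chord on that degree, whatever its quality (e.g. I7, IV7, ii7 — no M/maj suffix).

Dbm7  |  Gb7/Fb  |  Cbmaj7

ii7 - V42 - I7

Dbm7 has root Db, degree 2 in Cb major, so ii7.
Gb7/Fb has root Gb, degree 5 in Cb major, so V42.
Cbmaj7: root Cb is the tonic; major seventh chord there is I7.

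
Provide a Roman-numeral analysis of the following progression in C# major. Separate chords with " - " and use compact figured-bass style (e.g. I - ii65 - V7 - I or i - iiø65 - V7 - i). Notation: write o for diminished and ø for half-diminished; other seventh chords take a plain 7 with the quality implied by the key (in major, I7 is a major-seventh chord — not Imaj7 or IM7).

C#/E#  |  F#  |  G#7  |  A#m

C#/E#: root C# is the tonic; major triad there is I6.
F#: root F# is the subdominant; major triad there is IV.
G#7: root G# is the dominant; dominant seventh chord there is V7.
A#m has root A#, degree 6 in C# major, so vi.

I6 - IV - V7 - vi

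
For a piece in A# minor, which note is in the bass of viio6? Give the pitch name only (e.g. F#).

B#

viio in A# minor has root G##; the chord is G##-B#-D#.
The figure 6 means first inversion — the third is in the bass.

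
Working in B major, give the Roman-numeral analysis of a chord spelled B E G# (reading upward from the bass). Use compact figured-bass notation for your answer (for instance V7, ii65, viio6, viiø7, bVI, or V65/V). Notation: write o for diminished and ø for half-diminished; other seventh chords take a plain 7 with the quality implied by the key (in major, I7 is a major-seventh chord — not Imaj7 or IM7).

Stacked in thirds the chord is E-G#-B: a major triad on E.
In B major, E is the subdominant; the diatonic major triad there is IV.
With B in the bass the chord is in second inversion, so the figured bass is 64.

IV64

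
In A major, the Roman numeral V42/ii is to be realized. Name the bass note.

The applied chord V42/ii is rooted on F#: F#-A#-C#-E.
The figure 42 means third inversion — the seventh is in the bass.

E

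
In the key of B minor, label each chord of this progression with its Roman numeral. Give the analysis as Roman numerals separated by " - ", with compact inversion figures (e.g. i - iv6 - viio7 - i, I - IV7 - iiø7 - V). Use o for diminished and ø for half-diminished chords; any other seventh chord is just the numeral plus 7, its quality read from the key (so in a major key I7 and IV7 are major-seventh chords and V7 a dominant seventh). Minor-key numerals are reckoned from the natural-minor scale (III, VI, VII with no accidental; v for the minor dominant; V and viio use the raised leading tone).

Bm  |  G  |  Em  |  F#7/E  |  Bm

Bm: minor triad on B = scale degree 1 → i.
G: major triad on G = scale degree 6 → VI.
Em: root E is the subdominant; minor triad there is iv.
F#7/E: dominant seventh chord on F# = scale degree 5 → V42.
Bm: root B is the tonic; minor triad there is i.

i - VI - iv - V42 - i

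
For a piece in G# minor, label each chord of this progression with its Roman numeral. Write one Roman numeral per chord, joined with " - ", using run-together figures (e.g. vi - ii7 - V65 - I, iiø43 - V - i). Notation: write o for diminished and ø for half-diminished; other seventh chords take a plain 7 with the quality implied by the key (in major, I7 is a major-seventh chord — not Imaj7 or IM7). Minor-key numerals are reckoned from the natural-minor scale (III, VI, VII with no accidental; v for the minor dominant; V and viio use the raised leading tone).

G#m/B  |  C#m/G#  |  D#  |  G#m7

i6 - iv64 - V - i7

G#m/B: root G# is the tonic; minor triad there is i6.
C#m/G# has root C#, degree 4 in G# minor, so iv64.
D#: root D# is the dominant; major triad there is V.
G#m7: minor seventh chord on G# = scale degree 1 → i7.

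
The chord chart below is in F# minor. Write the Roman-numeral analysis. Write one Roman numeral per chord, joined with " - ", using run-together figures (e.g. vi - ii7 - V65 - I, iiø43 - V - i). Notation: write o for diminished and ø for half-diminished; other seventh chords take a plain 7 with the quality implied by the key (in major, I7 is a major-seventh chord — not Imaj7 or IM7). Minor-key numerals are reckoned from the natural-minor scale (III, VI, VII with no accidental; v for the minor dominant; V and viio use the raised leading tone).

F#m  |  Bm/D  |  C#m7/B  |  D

i - iv6 - v42 - VI

F#m: root F# is the tonic; minor triad there is i.
Bm/D has root B, degree 4 in F# minor, so iv6.
C#m7/B: root C# is the dominant; minor seventh chord there is v42.
D: root D is the submediant; major triad there is VI.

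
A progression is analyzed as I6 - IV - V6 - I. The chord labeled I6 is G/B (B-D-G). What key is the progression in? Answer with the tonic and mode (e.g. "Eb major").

The chord G/B is a major triad rooted on G; its label is I6.
If G is scale degree 1 and the mode makes that degree carry a major triad, the tonic is G and the mode is major.

G major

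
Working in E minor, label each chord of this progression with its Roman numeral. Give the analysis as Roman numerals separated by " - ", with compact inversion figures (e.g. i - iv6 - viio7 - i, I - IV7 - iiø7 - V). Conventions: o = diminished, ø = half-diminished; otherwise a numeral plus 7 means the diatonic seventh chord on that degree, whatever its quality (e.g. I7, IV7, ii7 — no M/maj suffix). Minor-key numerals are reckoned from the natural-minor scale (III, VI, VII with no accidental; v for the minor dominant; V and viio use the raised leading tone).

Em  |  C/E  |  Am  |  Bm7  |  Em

i - VI6 - iv - v7 - i

Em: minor triad on E = scale degree 1 → i.
C/E: major triad on C = scale degree 6 → VI6.
Am: minor triad on A = scale degree 4 → iv.
Bm7 has root B, degree 5 in E minor, so v7.
Em has root E, degree 1 in E minor, so i.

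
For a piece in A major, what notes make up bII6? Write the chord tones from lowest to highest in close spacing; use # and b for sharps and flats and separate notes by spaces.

D F Bb

bII6 is the Neapolitan sixth — a major triad on the lowered second degree, here in its customary first inversion. In A major that root is Bb.
So the chord is Bb-D-F, a major triad.
The figured bass 6 indicates first inversion, placing the third (D) in the bass: D-F-Bb.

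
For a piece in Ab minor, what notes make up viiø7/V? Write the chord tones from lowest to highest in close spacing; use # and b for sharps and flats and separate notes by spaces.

D F Ab C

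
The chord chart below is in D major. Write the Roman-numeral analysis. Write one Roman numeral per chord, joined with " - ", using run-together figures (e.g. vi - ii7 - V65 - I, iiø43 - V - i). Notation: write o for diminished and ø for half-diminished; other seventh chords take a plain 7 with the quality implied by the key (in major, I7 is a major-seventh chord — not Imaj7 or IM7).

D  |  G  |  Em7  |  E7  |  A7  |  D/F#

D has root D, degree 1 in D major, so I.
G: root G is the subdominant; major triad there is IV.
Em7: minor seventh chord on E = scale degree 2 → ii7.
E7: chromatic; E is V of V, so V7/V.
A7 has root A, degree 5 in D major, so V7.
D/F#: major triad on D = scale degree 1 → I6.

I - IV - ii7 - V7/V - V7 - I6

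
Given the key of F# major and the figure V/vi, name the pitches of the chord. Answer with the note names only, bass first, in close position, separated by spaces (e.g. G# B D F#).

V/vi is a secondary dominant — the dominant triad of vi. vi in F# major is D#, so the applied chord's root is A#, a perfect fifth above.
Building a major triad on A# gives A#-C##-E#.

A# C## E#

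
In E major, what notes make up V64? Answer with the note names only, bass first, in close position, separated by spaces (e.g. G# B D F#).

F# B D#

In E major, the dominant is B, and the diatonic chord built there is a major triad.
That chord is spelled B-D#-F#.
The figured bass 64 indicates second inversion, placing the fifth (F#) in the bass: F#-B-D#.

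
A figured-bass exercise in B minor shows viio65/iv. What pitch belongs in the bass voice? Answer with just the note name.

F#

The applied chord viio65/iv is rooted on D#: D#-F#-A-C.
The figure 65 means first inversion — the third is in the bass.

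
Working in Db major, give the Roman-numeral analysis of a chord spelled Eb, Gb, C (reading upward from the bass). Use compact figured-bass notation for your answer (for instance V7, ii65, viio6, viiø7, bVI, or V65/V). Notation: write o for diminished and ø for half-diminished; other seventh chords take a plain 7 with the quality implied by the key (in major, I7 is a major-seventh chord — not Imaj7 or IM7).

viio6

The pitches C-Eb-Gb form a diminished triad rooted on C.
C is scale degree 7 in Db major, and a diminished triad on that degree is written viio.
With Eb in the bass the chord is in first inversion, so the figured bass is 6.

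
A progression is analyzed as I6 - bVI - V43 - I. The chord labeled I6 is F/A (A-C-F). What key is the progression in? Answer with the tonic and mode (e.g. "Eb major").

F major

I6 is given as A-C-F — a major triad with root F.
If F is scale degree 1 and the mode makes that degree carry a major triad, the tonic is F and the mode is major.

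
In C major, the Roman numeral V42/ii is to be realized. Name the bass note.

The applied chord V42/ii is rooted on A: A-C#-E-G.
The figure 42 means third inversion — the seventh is in the bass.

G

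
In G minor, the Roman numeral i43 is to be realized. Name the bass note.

D

i in G minor has root G; the chord is G-Bb-D-F.
The figure 43 means second inversion — the fifth is in the bass.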